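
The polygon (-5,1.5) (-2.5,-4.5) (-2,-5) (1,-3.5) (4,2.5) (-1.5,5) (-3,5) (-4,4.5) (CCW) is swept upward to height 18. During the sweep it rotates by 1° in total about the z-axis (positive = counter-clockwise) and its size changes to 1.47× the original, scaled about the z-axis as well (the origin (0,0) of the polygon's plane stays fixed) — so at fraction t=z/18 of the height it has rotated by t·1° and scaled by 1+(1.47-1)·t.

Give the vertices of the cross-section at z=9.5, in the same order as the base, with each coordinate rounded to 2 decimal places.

Cross-section at z=9.5: (-6.26,1.81) (-3.07,-5.64) (-2.44,-6.26) (1.29,-4.36) (4.96,3.17) (-1.93,6.22) (-3.80,6.21) (-5.04,5.57)

t = z/height = 9.5/18 = 0.527778
s = 1 + (scale-1)·z/height = 1 + (1.47-1)·9.5/18 = 1.248056
θ = twist·z/height = 1°·9.5/18 = 0.5278° = 0.009211 rad
cos θ = 0.999958, sin θ = 0.009211 (intermediates below are computed at full precision and shown rounded to 5 d.p.)
v1: (-5,1.5) → rotate → (-5.01360,1.45388) → ×s → (-6.25726,1.81452) → (-6.26,1.81)
v2: (-2.5,-4.5) → rotate → (-2.45844,-4.52284) → ×s → (-3.06827,-5.64475) → (-3.07,-5.64)
v3: (-2,-5) → rotate → (-1.95386,-5.01821) → ×s → (-2.43852,-6.26301) → (-2.44,-6.26)
v4: (1,-3.5) → rotate → (1.03220,-3.49064) → ×s → (1.28824,-4.35651) → (1.29,-4.36)
v5: (4,2.5) → rotate → (3.97680,2.53674) → ×s → (4.96327,3.16599) → (4.96,3.17)
v6: (-1.5,5) → rotate → (-1.54599,4.98597) → ×s → (-1.92949,6.22277) → (-1.93,6.22)
v7: (-3,5) → rotate → (-3.04593,4.97215) → ×s → (-3.80149,6.20552) → (-3.80,6.21)
v8: (-4,4.5) → rotate → (-4.04128,4.46296) → ×s → (-5.04374,5.57003) → (-5.04,5.57)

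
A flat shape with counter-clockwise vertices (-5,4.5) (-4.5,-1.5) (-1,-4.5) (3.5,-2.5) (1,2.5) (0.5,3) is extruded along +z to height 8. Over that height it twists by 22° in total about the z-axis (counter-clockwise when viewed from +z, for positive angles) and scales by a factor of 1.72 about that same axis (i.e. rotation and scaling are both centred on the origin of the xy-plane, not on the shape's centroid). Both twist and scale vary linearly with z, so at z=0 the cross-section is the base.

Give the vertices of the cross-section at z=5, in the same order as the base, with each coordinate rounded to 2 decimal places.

Cross-section at z=5: (-8.59,4.61) (-5.82,-3.66) (0.14,-6.68) (5.79,-2.31) (0.55,3.87) (-0.33,4.40)

t = z/height = 5/8 = 0.625
s = 1 + (scale-1)·z/height = 1 + (1.72-1)·5/8 = 1.450000
θ = twist·z/height = 22°·5/8 = 13.7500° = 0.239983 rad
cos θ = 0.971342, sin θ = 0.237686 (intermediates below are computed at full precision and shown rounded to 5 d.p.)
v1: (-5,4.5) → rotate → (-5.92630,3.18261) → ×s → (-8.59313,4.61478) → (-8.59,4.61)
v2: (-4.5,-1.5) → rotate → (-4.01451,-2.52660) → ×s → (-5.82104,-3.66357) → (-5.82,-3.66)
v3: (-1,-4.5) → rotate → (0.09824,-4.60873) → ×s → (0.14245,-6.68265) → (0.14,-6.68)
v4: (3.5,-2.5) → rotate → (3.99391,-1.59645) → ×s → (5.79117,-2.31486) → (5.79,-2.31)
v5: (1,2.5) → rotate → (0.37713,2.66604) → ×s → (0.54683,3.86576) → (0.55,3.87)
v6: (0.5,3) → rotate → (-0.22739,3.03287) → ×s → (-0.32971,4.39766) → (-0.33,4.40)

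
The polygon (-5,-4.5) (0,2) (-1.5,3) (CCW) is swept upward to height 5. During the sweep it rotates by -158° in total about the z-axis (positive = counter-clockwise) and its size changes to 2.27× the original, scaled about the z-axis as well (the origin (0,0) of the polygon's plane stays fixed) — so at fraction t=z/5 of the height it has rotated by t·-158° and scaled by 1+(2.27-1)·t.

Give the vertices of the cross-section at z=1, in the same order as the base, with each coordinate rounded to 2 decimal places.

t = z/height = 1/5 = 0.2
s = 1 + (scale-1)·z/height = 1 + (2.27-1)·1/5 = 1.254000
θ = twist·z/height = -158°·1/5 = -31.6000° = -0.551524 rad
cos θ = 0.851727, sin θ = -0.523986 (intermediates below are computed at full precision and shown rounded to 5 d.p.)
v1: (-5,-4.5) → rotate → (-6.61657,-1.21284) → ×s → (-8.29718,-1.52090) → (-8.30,-1.52)
v2: (0,2) → rotate → (1.04797,1.70345) → ×s → (1.31416,2.13613) → (1.31,2.14)
v3: (-1.5,3) → rotate → (0.29437,3.34116) → ×s → (0.36914,4.18981) → (0.37,4.19)

Cross-section at z=1: (-8.30,-1.52) (1.31,2.14) (0.37,4.19)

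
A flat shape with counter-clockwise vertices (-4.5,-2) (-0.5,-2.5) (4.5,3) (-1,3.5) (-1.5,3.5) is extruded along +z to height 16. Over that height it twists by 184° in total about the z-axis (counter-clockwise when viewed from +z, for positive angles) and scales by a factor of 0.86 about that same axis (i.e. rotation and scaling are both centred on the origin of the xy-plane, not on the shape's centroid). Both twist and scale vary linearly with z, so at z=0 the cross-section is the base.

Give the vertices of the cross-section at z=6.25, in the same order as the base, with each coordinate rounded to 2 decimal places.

Cross-section at z=6.25: (0.47,-4.63) (2.10,-1.18) (-1.37,4.93) (-3.44,0.13) (-3.59,-0.32)

t = z/height = 6.25/16 = 0.390625
s = 1 + (scale-1)·z/height = 1 + (0.86-1)·6.25/16 = 0.945313
θ = twist·z/height = 184°·6.25/16 = 71.8750° = 1.254455 rad
cos θ = 0.311091, sin θ = 0.950380 (intermediates below are computed at full precision and shown rounded to 5 d.p.)
v1: (-4.5,-2) → rotate → (0.50085,-4.89889) → ×s → (0.47346,-4.63098) → (0.47,-4.63)
v2: (-0.5,-2.5) → rotate → (2.22040,-1.25292) → ×s → (2.09898,-1.18440) → (2.10,-1.18)
v3: (4.5,3) → rotate → (-1.45123,5.20998) → ×s → (-1.37187,4.92506) → (-1.37,4.93)
v4: (-1,3.5) → rotate → (-3.63742,0.13844) → ×s → (-3.43850,0.13087) → (-3.44,0.13)
v5: (-1.5,3.5) → rotate → (-3.79297,-0.33675) → ×s → (-3.58554,-0.31834) → (-3.59,-0.32)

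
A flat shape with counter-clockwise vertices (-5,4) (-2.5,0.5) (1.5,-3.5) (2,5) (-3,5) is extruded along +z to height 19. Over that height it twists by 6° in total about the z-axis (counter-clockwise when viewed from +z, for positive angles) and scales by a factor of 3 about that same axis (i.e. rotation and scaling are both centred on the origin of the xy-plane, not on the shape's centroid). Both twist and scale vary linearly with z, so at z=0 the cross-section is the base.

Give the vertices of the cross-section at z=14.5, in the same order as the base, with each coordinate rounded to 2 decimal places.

t = z/height = 14.5/19 = 0.763158
s = 1 + (scale-1)·z/height = 1 + (3-1)·14.5/19 = 2.526316
θ = twist·z/height = 6°·14.5/19 = 4.5789° = 0.079918 rad
cos θ = 0.996808, sin θ = 0.079833 (intermediates below are computed at full precision and shown rounded to 5 d.p.)
v1: (-5,4) → rotate → (-5.30337,3.58807) → ×s → (-13.39799,9.06460) → (-13.40,9.06)
v2: (-2.5,0.5) → rotate → (-2.53194,0.29882) → ×s → (-6.39647,0.75492) → (-6.40,0.75)
v3: (1.5,-3.5) → rotate → (1.77463,-3.36908) → ×s → (4.48327,-8.51136) → (4.48,-8.51)
v4: (2,5) → rotate → (1.59445,5.14371) → ×s → (4.02809,12.99463) → (4.03,12.99)
v5: (-3,5) → rotate → (-3.38959,4.74454) → ×s → (-8.56317,11.98621) → (-8.56,11.99)

Cross-section at z=14.5: (-13.40,9.06) (-6.40,0.75) (4.48,-8.51) (4.03,12.99) (-8.56,11.99)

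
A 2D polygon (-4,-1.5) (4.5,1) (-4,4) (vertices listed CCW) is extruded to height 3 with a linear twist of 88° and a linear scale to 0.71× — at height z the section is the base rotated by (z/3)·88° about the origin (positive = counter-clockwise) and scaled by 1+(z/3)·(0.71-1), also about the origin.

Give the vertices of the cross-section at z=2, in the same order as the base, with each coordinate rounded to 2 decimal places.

t = z/height = 2/3 = 0.666667
s = 1 + (scale-1)·z/height = 1 + (0.71-1)·2/3 = 0.806667
θ = twist·z/height = 88°·2/3 = 58.6667° = 1.023926 rad
cos θ = 0.520016, sin θ = 0.854156 (intermediates below are computed at full precision and shown rounded to 5 d.p.)
v1: (-4,-1.5) → rotate → (-0.79883,-4.19665) → ×s → (-0.64439,-3.38530) → (-0.64,-3.39)
v2: (4.5,1) → rotate → (1.48592,4.36372) → ×s → (1.19864,3.52007) → (1.20,3.52)
v3: (-4,4) → rotate → (-5.49669,-1.33656) → ×s → (-4.43400,-1.07816) → (-4.43,-1.08)

Cross-section at z=2: (-0.64,-3.39) (1.20,3.52) (-4.43,-1.08)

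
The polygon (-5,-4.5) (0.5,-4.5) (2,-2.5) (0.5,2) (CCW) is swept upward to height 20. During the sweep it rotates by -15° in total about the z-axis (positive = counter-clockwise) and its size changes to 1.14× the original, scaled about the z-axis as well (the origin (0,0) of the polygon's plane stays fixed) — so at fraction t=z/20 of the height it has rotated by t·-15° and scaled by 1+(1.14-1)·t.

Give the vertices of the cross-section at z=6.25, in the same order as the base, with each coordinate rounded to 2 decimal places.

Cross-section at z=6.25: (-5.59,-4.25) (0.14,-4.72) (1.87,-2.77) (0.69,2.04)

t = z/height = 6.25/20 = 0.3125
s = 1 + (scale-1)·z/height = 1 + (1.14-1)·6.25/20 = 1.043750
θ = twist·z/height = -15°·6.25/20 = -4.6875° = -0.081812 rad
cos θ = 0.996655, sin θ = -0.081721 (intermediates below are computed at full precision and shown rounded to 5 d.p.)
v1: (-5,-4.5) → rotate → (-5.35102,-4.07634) → ×s → (-5.58513,-4.25468) → (-5.59,-4.25)
v2: (0.5,-4.5) → rotate → (0.13058,-4.52581) → ×s → (0.13630,-4.72381) → (0.14,-4.72)
v3: (2,-2.5) → rotate → (1.78901,-2.65508) → ×s → (1.86728,-2.77124) → (1.87,-2.77)
v4: (0.5,2) → rotate → (0.66177,1.95245) → ×s → (0.69072,2.03787) → (0.69,2.04)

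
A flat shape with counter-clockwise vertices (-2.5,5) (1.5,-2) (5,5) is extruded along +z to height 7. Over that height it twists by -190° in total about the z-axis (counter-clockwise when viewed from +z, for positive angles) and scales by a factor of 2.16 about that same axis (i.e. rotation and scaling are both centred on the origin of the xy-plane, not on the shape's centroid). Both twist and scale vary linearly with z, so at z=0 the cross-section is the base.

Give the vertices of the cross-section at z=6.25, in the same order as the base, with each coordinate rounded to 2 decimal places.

Cross-section at z=6.25: (6.84,-9.10) (-3.74,3.46) (-8.18,-11.84)

t = z/height = 6.25/7 = 0.892857
s = 1 + (scale-1)·z/height = 1 + (2.16-1)·6.25/7 = 2.035714
θ = twist·z/height = -190°·6.25/7 = -169.6429° = -2.960826 rad
cos θ = -0.983706, sin θ = -0.179783 (intermediates below are computed at full precision and shown rounded to 5 d.p.)
v1: (-2.5,5) → rotate → (3.35818,-4.46907) → ×s → (6.83630,-9.09776) → (6.84,-9.10)
v2: (1.5,-2) → rotate → (-1.83513,1.69774) → ×s → (-3.73579,3.45611) → (-3.74,3.46)
v3: (5,5) → rotate → (-4.01961,-5.81745) → ×s → (-8.18279,-11.84266) → (-8.18,-11.84)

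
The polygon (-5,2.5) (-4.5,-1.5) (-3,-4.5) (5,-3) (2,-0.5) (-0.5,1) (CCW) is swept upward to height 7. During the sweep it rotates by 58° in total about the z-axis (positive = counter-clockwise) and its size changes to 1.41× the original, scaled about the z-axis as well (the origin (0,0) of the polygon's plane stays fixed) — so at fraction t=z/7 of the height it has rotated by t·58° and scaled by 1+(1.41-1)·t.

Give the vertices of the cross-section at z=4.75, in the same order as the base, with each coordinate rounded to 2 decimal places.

Cross-section at z=4.75: (-6.97,-1.58) (-3.23,-5.13) (0.68,-6.88) (7.37,1.09) (2.38,1.13) (-1.30,0.58)

t = z/height = 4.75/7 = 0.678571
s = 1 + (scale-1)·z/height = 1 + (1.41-1)·4.75/7 = 1.278214
θ = twist·z/height = 58°·4.75/7 = 39.3571° = 0.686912 rad
cos θ = 0.773208, sin θ = 0.634152 (intermediates below are computed at full precision and shown rounded to 5 d.p.)
v1: (-5,2.5) → rotate → (-5.45142,-1.23774) → ×s → (-6.96808,-1.58210) → (-6.97,-1.58)
v2: (-4.5,-1.5) → rotate → (-2.52821,-4.01350) → ×s → (-3.23159,-5.13011) → (-3.23,-5.13)
v3: (-3,-4.5) → rotate → (0.53406,-5.38189) → ×s → (0.68264,-6.87921) → (0.68,-6.88)
v4: (5,-3) → rotate → (5.76850,0.85114) → ×s → (7.37338,1.08794) → (7.37,1.09)
v5: (2,-0.5) → rotate → (1.86349,0.88170) → ×s → (2.38194,1.12700) → (2.38,1.13)
v6: (-0.5,1) → rotate → (-1.02076,0.45613) → ×s → (-1.30475,0.58303) → (-1.30,0.58)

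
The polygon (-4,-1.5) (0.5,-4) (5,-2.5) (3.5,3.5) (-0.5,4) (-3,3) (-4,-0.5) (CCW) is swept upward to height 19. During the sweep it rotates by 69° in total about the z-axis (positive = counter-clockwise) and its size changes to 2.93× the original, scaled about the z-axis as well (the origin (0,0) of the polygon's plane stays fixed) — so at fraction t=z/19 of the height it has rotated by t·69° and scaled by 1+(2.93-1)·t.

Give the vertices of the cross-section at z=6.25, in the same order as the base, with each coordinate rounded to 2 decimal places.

t = z/height = 6.25/19 = 0.328947
s = 1 + (scale-1)·z/height = 1 + (2.93-1)·6.25/19 = 1.634868
θ = twist·z/height = 69°·6.25/19 = 22.6974° = 0.396144 rad
cos θ = 0.922556, sin θ = 0.385864 (intermediates below are computed at full precision and shown rounded to 5 d.p.)
v1: (-4,-1.5) → rotate → (-3.11143,-2.92729) → ×s → (-5.08677,-4.78573) → (-5.09,-4.79)
v2: (0.5,-4) → rotate → (2.00473,-3.49729) → ×s → (3.27747,-5.71761) → (3.28,-5.72)
v3: (5,-2.5) → rotate → (5.57744,-0.37707) → ×s → (9.11838,-0.61646) → (9.12,-0.62)
v4: (3.5,3.5) → rotate → (1.87842,4.57947) → ×s → (3.07097,7.48683) → (3.07,7.49)
v5: (-0.5,4) → rotate → (-2.00473,3.49729) → ×s → (-3.27747,5.71761) → (-3.28,5.72)
v6: (-3,3) → rotate → (-3.92526,1.61008) → ×s → (-6.41728,2.63226) → (-6.42,2.63)
v7: (-4,-0.5) → rotate → (-3.49729,-2.00473) → ×s → (-5.71761,-3.27747) → (-5.72,-3.28)

Cross-section at z=6.25: (-5.09,-4.79) (3.28,-5.72) (9.12,-0.62) (3.07,7.49) (-3.28,5.72) (-6.42,2.63) (-5.72,-3.28)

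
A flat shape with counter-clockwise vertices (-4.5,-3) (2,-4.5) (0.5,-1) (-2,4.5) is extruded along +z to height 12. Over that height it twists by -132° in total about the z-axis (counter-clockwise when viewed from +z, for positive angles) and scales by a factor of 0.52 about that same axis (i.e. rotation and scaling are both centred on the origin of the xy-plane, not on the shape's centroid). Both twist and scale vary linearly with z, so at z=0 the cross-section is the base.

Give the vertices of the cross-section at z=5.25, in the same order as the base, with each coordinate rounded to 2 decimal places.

t = z/height = 5.25/12 = 0.4375
s = 1 + (scale-1)·z/height = 1 + (0.52-1)·5.25/12 = 0.790000
θ = twist·z/height = -132°·5.25/12 = -57.7500° = -1.007928 rad
cos θ = 0.533615, sin θ = -0.845728 (intermediates below are computed at full precision and shown rounded to 5 d.p.)
v1: (-4.5,-3) → rotate → (-4.93845,2.20493) → ×s → (-3.90137,1.74190) → (-3.90,1.74)
v2: (2,-4.5) → rotate → (-2.73855,-4.09272) → ×s → (-2.16345,-3.23325) → (-2.16,-3.23)
v3: (0.5,-1) → rotate → (-0.57892,-0.95648) → ×s → (-0.45735,-0.75562) → (-0.46,-0.76)
v4: (-2,4.5) → rotate → (2.73855,4.09272) → ×s → (2.16345,3.23325) → (2.16,3.23)

Cross-section at z=5.25: (-3.90,1.74) (-2.16,-3.23) (-0.46,-0.76) (2.16,3.23)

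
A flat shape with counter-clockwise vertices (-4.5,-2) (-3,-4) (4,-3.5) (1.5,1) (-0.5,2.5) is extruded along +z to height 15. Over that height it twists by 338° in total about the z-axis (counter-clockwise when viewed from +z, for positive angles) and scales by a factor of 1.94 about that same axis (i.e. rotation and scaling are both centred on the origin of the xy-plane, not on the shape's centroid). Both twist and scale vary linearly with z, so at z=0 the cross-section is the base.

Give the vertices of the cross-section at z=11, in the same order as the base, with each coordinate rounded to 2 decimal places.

Cross-section at z=11: (-0.27,8.31) (-4.35,7.24) (-8.02,-4.03) (0.61,-2.98) (4.23,-0.81)

t = z/height = 11/15 = 0.733333
s = 1 + (scale-1)·z/height = 1 + (1.94-1)·11/15 = 1.689333
θ = twist·z/height = 338°·11/15 = 247.8667° = 4.326089 rad
cos θ = -0.376763, sin θ = -0.926310 (intermediates below are computed at full precision and shown rounded to 5 d.p.)
v1: (-4.5,-2) → rotate → (-0.15718,4.92192) → ×s → (-0.26554,8.31476) → (-0.27,8.31)
v2: (-3,-4) → rotate → (-2.57495,4.28598) → ×s → (-4.34995,7.24045) → (-4.35,7.24)
v3: (4,-3.5) → rotate → (-4.74914,-2.38657) → ×s → (-8.02287,-4.03171) → (-8.02,-4.03)
v4: (1.5,1) → rotate → (0.36116,-1.76623) → ×s → (0.61013,-2.98375) → (0.61,-2.98)
v5: (-0.5,2.5) → rotate → (2.50416,-0.47875) → ×s → (4.23035,-0.80877) → (4.23,-0.81)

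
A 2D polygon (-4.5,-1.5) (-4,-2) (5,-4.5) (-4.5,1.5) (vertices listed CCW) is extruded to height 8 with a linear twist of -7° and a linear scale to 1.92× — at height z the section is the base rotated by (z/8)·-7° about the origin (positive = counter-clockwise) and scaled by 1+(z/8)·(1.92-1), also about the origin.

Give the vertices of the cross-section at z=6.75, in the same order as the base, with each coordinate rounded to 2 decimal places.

t = z/height = 6.75/8 = 0.84375
s = 1 + (scale-1)·z/height = 1 + (1.92-1)·6.75/8 = 1.776250
θ = twist·z/height = -7°·6.75/8 = -5.9063° = -0.103084 rad
cos θ = 0.994692, sin θ = -0.102901 (intermediates below are computed at full precision and shown rounded to 5 d.p.)
v1: (-4.5,-1.5) → rotate → (-4.63046,-1.02898) → ×s → (-8.22486,-1.82773) → (-8.22,-1.83)
v2: (-4,-2) → rotate → (-4.18457,-1.57778) → ×s → (-7.43284,-2.80253) → (-7.43,-2.80)
v3: (5,-4.5) → rotate → (4.51040,-4.99062) → ×s → (8.01160,-8.86458) → (8.01,-8.86)
v4: (-4.5,1.5) → rotate → (-4.32176,1.95509) → ×s → (-7.67653,3.47273) → (-7.68,3.47)

Cross-section at z=6.75: (-8.22,-1.83) (-7.43,-2.80) (8.01,-8.86) (-7.68,3.47)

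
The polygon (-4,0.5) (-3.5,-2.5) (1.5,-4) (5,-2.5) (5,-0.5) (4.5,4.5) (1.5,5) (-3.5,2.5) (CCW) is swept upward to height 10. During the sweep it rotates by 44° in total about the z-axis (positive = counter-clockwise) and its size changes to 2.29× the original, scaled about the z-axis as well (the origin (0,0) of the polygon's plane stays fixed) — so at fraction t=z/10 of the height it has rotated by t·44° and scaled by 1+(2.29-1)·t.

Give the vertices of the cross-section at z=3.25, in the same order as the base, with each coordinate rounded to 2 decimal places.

Cross-section at z=3.25: (-5.68,-0.71) (-3.94,-4.67) (3.47,-4.98) (7.75,-1.69) (7.05,1.07) (4.61,7.77) (0.31,7.40) (-5.69,2.21)

t = z/height = 3.25/10 = 0.325
s = 1 + (scale-1)·z/height = 1 + (2.29-1)·3.25/10 = 1.419250
θ = twist·z/height = 44°·3.25/10 = 14.3000° = 0.249582 rad
cos θ = 0.969016, sin θ = 0.246999 (intermediates below are computed at full precision and shown rounded to 5 d.p.)
v1: (-4,0.5) → rotate → (-3.99956,-0.50349) → ×s → (-5.67638,-0.71458) → (-5.68,-0.71)
v2: (-3.5,-2.5) → rotate → (-2.77406,-3.28704) → ×s → (-3.93708,-4.66513) → (-3.94,-4.67)
v3: (1.5,-4) → rotate → (2.44152,-3.50556) → ×s → (3.46513,-4.97527) → (3.47,-4.98)
v4: (5,-2.5) → rotate → (5.46258,-1.18754) → ×s → (7.75276,-1.68542) → (7.75,-1.69)
v5: (5,-0.5) → rotate → (4.96858,0.75049) → ×s → (7.05165,1.06513) → (7.05,1.07)
v6: (4.5,4.5) → rotate → (3.24908,5.47207) → ×s → (4.61125,7.76623) → (4.61,7.77)
v7: (1.5,5) → rotate → (0.21853,5.21558) → ×s → (0.31015,7.40221) → (0.31,7.40)
v8: (-3.5,2.5) → rotate → (-4.00905,1.55804) → ×s → (-5.68985,2.21125) → (-5.69,2.21)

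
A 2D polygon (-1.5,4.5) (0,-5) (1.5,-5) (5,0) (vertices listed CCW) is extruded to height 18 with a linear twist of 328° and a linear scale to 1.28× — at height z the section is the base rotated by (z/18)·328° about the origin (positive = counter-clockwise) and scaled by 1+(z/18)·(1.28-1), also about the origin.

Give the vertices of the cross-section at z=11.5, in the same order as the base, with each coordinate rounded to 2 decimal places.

t = z/height = 11.5/18 = 0.638889
s = 1 + (scale-1)·z/height = 1 + (1.28-1)·11.5/18 = 1.178889
θ = twist·z/height = 328°·11.5/18 = 209.5556° = 3.657434 rad
cos θ = -0.869878, sin θ = -0.493267 (intermediates below are computed at full precision and shown rounded to 5 d.p.)
v1: (-1.5,4.5) → rotate → (3.52452,-3.17455) → ×s → (4.15502,-3.74244) → (4.16,-3.74)
v2: (0,-5) → rotate → (-2.46634,4.34939) → ×s → (-2.90754,5.12745) → (-2.91,5.13)
v3: (1.5,-5) → rotate → (-3.77115,3.60949) → ×s → (-4.44577,4.25519) → (-4.45,4.26)
v4: (5,0) → rotate → (-4.34939,-2.46634) → ×s → (-5.12745,-2.90754) → (-5.13,-2.91)

Cross-section at z=11.5: (4.16,-3.74) (-2.91,5.13) (-4.45,4.26) (-5.13,-2.91)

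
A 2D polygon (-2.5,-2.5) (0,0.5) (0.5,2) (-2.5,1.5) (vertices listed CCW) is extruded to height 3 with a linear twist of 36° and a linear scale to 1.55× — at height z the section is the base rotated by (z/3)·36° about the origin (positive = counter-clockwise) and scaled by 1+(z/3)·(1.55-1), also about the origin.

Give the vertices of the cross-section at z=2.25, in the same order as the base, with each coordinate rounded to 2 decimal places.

t = z/height = 2.25/3 = 0.75
s = 1 + (scale-1)·z/height = 1 + (1.55-1)·2.25/3 = 1.412500
θ = twist·z/height = 36°·2.25/3 = 27.0000° = 0.471239 rad
cos θ = 0.891007, sin θ = 0.453990 (intermediates below are computed at full precision and shown rounded to 5 d.p.)
v1: (-2.5,-2.5) → rotate → (-1.09254,-3.36249) → ×s → (-1.54321,-4.74952) → (-1.54,-4.75)
v2: (0,0.5) → rotate → (-0.22700,0.44550) → ×s → (-0.32063,0.62927) → (-0.32,0.63)
v3: (0.5,2) → rotate → (-0.46248,2.00901) → ×s → (-0.65325,2.83772) → (-0.65,2.84)
v4: (-2.5,1.5) → rotate → (-2.90850,0.20153) → ×s → (-4.10826,0.28467) → (-4.11,0.28)

Cross-section at z=2.25: (-1.54,-4.75) (-0.32,0.63) (-0.65,2.84) (-4.11,0.28)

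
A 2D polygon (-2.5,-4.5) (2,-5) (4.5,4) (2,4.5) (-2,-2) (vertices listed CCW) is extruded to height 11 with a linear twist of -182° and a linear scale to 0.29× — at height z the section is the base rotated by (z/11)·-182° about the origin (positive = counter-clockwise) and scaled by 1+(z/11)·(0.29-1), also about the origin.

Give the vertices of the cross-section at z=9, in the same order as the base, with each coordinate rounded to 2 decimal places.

t = z/height = 9/11 = 0.818182
s = 1 + (scale-1)·z/height = 1 + (0.29-1)·9/11 = 0.419091
θ = twist·z/height = -182°·9/11 = -148.9091° = -2.598954 rad
cos θ = -0.856349, sin θ = -0.516397 (intermediates below are computed at full precision and shown rounded to 5 d.p.)
v1: (-2.5,-4.5) → rotate → (-0.18292,5.14456) → ×s → (-0.07666,2.15604) → (-0.08,2.16)
v2: (2,-5) → rotate → (-4.29469,3.24895) → ×s → (-1.79986,1.36161) → (-1.80,1.36)
v3: (4.5,4) → rotate → (-1.78798,-5.74918) → ×s → (-0.74933,-2.40943) → (-0.75,-2.41)
v4: (2,4.5) → rotate → (0.61109,-4.88637) → ×s → (0.25610,-2.04783) → (0.26,-2.05)
v5: (-2,-2) → rotate → (0.67990,2.74549) → ×s → (0.28494,1.15061) → (0.28,1.15)

Cross-section at z=9: (-0.08,2.16) (-1.80,1.36) (-0.75,-2.41) (0.26,-2.05) (0.28,1.15)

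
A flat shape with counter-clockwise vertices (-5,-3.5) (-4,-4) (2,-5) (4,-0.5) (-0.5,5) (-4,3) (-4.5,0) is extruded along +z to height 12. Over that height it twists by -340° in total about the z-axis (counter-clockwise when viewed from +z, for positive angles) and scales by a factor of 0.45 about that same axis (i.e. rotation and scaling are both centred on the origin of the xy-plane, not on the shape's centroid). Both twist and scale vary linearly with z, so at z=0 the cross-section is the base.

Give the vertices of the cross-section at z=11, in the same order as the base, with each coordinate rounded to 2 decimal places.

Cross-section at z=11: (-0.35,-3.01) (0.16,-2.80) (2.51,-0.91) (1.50,1.32) (-2.02,1.46) (-2.43,-0.49) (-1.48,-1.67)

t = z/height = 11/12 = 0.916667
s = 1 + (scale-1)·z/height = 1 + (0.45-1)·11/12 = 0.495833
θ = twist·z/height = -340°·11/12 = -311.6667° = -5.439610 rad
cos θ = 0.664796, sin θ = 0.747025 (intermediates below are computed at full precision and shown rounded to 5 d.p.)
v1: (-5,-3.5) → rotate → (-0.70939,-6.06191) → ×s → (-0.35174,-3.00570) → (-0.35,-3.01)
v2: (-4,-4) → rotate → (0.32892,-5.64728) → ×s → (0.16309,-2.80011) → (0.16,-2.80)
v3: (2,-5) → rotate → (5.06472,-1.82993) → ×s → (2.51126,-0.90734) → (2.51,-0.91)
v4: (4,-0.5) → rotate → (3.03270,2.65570) → ×s → (1.50371,1.31679) → (1.50,1.32)
v5: (-0.5,5) → rotate → (-4.06752,2.95047) → ×s → (-2.01681,1.46294) → (-2.02,1.46)
v6: (-4,3) → rotate → (-4.90026,-0.99371) → ×s → (-2.42971,-0.49272) → (-2.43,-0.49)
v7: (-4.5,0) → rotate → (-2.99158,-3.36161) → ×s → (-1.48333,-1.66680) → (-1.48,-1.67)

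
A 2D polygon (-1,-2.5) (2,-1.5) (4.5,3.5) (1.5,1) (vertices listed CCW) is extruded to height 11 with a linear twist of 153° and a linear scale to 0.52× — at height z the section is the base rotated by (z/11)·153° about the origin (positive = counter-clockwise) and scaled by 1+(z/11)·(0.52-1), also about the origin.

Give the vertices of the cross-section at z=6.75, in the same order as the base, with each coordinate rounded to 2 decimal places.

t = z/height = 6.75/11 = 0.613636
s = 1 + (scale-1)·z/height = 1 + (0.52-1)·6.75/11 = 0.705455
θ = twist·z/height = 153°·6.75/11 = 93.8864° = 1.638626 rad
cos θ = -0.067778, sin θ = 0.997700 (intermediates below are computed at full precision and shown rounded to 5 d.p.)
v1: (-1,-2.5) → rotate → (2.56203,-0.82826) → ×s → (1.80739,-0.58430) → (1.81,-0.58)
v2: (2,-1.5) → rotate → (1.36099,2.09707) → ×s → (0.96012,1.47939) → (0.96,1.48)
v3: (4.5,3.5) → rotate → (-3.79695,4.25243) → ×s → (-2.67858,2.99990) → (-2.68,3.00)
v4: (1.5,1) → rotate → (-1.09937,1.42877) → ×s → (-0.77555,1.00793) → (-0.78,1.01)

Cross-section at z=6.75: (1.81,-0.58) (0.96,1.48) (-2.68,3.00) (-0.78,1.01)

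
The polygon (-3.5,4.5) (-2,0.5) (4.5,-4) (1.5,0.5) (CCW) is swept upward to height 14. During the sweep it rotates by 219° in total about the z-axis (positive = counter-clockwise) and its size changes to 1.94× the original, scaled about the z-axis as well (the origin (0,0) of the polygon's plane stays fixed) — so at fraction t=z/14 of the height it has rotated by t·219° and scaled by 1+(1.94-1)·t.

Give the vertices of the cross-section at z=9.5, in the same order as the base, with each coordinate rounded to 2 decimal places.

Cross-section at z=9.5: (1.05,-9.28) (2.37,-2.41) (-2.88,9.43) (-2.52,0.58)

t = z/height = 9.5/14 = 0.678571
s = 1 + (scale-1)·z/height = 1 + (1.94-1)·9.5/14 = 1.637857
θ = twist·z/height = 219°·9.5/14 = 148.6071° = 2.593684 rad
cos θ = -0.853616, sin θ = 0.520903 (intermediates below are computed at full precision and shown rounded to 5 d.p.)
v1: (-3.5,4.5) → rotate → (0.64359,-5.66443) → ×s → (1.05411,-9.27753) → (1.05,-9.28)
v2: (-2,0.5) → rotate → (1.44678,-1.46861) → ×s → (2.36962,-2.40538) → (2.37,-2.41)
v3: (4.5,-4) → rotate → (-1.75766,5.75853) → ×s → (-2.87879,9.43165) → (-2.88,9.43)
v4: (1.5,0.5) → rotate → (-1.54088,0.35455) → ×s → (-2.52373,0.58070) → (-2.52,0.58)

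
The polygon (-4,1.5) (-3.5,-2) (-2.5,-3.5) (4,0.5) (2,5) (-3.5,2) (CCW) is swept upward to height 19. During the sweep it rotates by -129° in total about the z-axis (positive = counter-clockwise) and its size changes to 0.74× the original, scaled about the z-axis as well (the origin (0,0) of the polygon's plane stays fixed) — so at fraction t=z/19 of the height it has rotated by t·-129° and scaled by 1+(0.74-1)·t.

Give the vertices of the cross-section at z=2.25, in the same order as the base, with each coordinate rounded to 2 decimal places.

Cross-section at z=2.25: (-3.36,2.42) (-3.78,-0.98) (-3.23,-2.63) (3.87,-0.55) (3.15,4.16) (-2.76,2.76)

t = z/height = 2.25/19 = 0.118421
s = 1 + (scale-1)·z/height = 1 + (0.74-1)·2.25/19 = 0.969211
θ = twist·z/height = -129°·2.25/19 = -15.2763° = -0.266622 rad
cos θ = 0.964666, sin θ = -0.263474 (intermediates below are computed at full precision and shown rounded to 5 d.p.)
v1: (-4,1.5) → rotate → (-3.46345,2.50090) → ×s → (-3.35682,2.42390) → (-3.36,2.42)
v2: (-3.5,-2) → rotate → (-3.90328,-1.00717) → ×s → (-3.78310,-0.97616) → (-3.78,-0.98)
v3: (-2.5,-3.5) → rotate → (-3.33383,-2.71765) → ×s → (-3.23118,-2.63397) → (-3.23,-2.63)
v4: (4,0.5) → rotate → (3.99040,-0.57156) → ×s → (3.86754,-0.55397) → (3.87,-0.55)
v5: (2,5) → rotate → (3.24670,4.29638) → ×s → (3.14674,4.16410) → (3.15,4.16)
v6: (-3.5,2) → rotate → (-2.84938,2.85149) → ×s → (-2.76165,2.76370) → (-2.76,2.76)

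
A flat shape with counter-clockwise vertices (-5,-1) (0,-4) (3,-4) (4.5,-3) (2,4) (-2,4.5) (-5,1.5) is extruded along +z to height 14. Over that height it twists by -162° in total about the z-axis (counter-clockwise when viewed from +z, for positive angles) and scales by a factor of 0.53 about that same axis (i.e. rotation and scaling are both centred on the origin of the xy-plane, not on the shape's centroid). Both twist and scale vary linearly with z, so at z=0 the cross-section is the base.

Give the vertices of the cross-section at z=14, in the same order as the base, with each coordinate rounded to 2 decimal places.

Cross-section at z=14: (2.36,1.32) (-0.66,2.02) (-2.17,1.52) (-2.76,0.78) (-0.35,-2.34) (1.75,-1.94) (2.77,0.06)

t = z/height = 14/14 = 1
s = 1 + (scale-1)·z/height = 1 + (0.53-1)·14/14 = 0.530000
θ = twist·z/height = -162°·14/14 = -162.0000° = -2.827433 rad
cos θ = -0.951057, sin θ = -0.309017 (intermediates below are computed at full precision and shown rounded to 5 d.p.)
v1: (-5,-1) → rotate → (4.44627,2.49614) → ×s → (2.35652,1.32295) → (2.36,1.32)
v2: (0,-4) → rotate → (-1.23607,3.80423) → ×s → (-0.65512,2.01624) → (-0.66,2.02)
v3: (3,-4) → rotate → (-4.08924,2.87718) → ×s → (-2.16730,1.52490) → (-2.17,1.52)
v4: (4.5,-3) → rotate → (-5.20681,1.46259) → ×s → (-2.75961,0.77517) → (-2.76,0.78)
v5: (2,4) → rotate → (-0.66605,-4.42226) → ×s → (-0.35300,-2.34380) → (-0.35,-2.34)
v6: (-2,4.5) → rotate → (3.29269,-3.66172) → ×s → (1.74513,-1.94071) → (1.75,-1.94)
v7: (-5,1.5) → rotate → (5.21881,0.11850) → ×s → (2.76597,0.06281) → (2.77,0.06)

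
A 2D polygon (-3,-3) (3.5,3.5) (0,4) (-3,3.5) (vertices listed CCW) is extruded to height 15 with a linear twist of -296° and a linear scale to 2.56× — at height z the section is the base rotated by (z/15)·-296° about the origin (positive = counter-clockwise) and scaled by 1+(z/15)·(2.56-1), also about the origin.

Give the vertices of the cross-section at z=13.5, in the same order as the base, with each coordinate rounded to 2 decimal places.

t = z/height = 13.5/15 = 0.9
s = 1 + (scale-1)·z/height = 1 + (2.56-1)·13.5/15 = 2.404000
θ = twist·z/height = -296°·13.5/15 = -266.4000° = -4.649557 rad
cos θ = -0.062791, sin θ = 0.998027 (intermediates below are computed at full precision and shown rounded to 5 d.p.)
v1: (-3,-3) → rotate → (3.18245,-2.80571) → ×s → (7.65061,-6.74492) → (7.65,-6.74)
v2: (3.5,3.5) → rotate → (-3.71286,3.27333) → ×s → (-8.92572,7.86908) → (-8.93,7.87)
v3: (0,4) → rotate → (-3.99211,-0.25116) → ×s → (-9.59703,-0.60379) → (-9.60,-0.60)
v4: (-3,3.5) → rotate → (-3.30472,-3.21385) → ×s → (-7.94455,-7.72609) → (-7.94,-7.73)

Cross-section at z=13.5: (7.65,-6.74) (-8.93,7.87) (-9.60,-0.60) (-7.94,-7.73)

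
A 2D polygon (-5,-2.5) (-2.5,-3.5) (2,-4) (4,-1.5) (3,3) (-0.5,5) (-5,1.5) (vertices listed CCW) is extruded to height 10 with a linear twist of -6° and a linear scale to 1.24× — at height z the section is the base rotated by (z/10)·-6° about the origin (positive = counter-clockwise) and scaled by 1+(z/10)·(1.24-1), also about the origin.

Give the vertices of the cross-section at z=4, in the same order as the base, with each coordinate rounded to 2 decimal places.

Cross-section at z=4: (-5.59,-2.51) (-2.90,-3.72) (2.01,-4.47) (4.31,-1.83) (3.42,3.15) (-0.32,5.50) (-5.41,1.87)

t = z/height = 4/10 = 0.4
s = 1 + (scale-1)·z/height = 1 + (1.24-1)·4/10 = 1.096000
θ = twist·z/height = -6°·4/10 = -2.4000° = -0.041888 rad
cos θ = 0.999123, sin θ = -0.041876 (intermediates below are computed at full precision and shown rounded to 5 d.p.)
v1: (-5,-2.5) → rotate → (-5.10030,-2.28843) → ×s → (-5.58993,-2.50812) → (-5.59,-2.51)
v2: (-2.5,-3.5) → rotate → (-2.64437,-3.39224) → ×s → (-2.89823,-3.71790) → (-2.90,-3.72)
v3: (2,-4) → rotate → (1.83074,-4.08024) → ×s → (2.00649,-4.47195) → (2.01,-4.47)
v4: (4,-1.5) → rotate → (3.93368,-1.66619) → ×s → (4.31131,-1.82614) → (4.31,-1.83)
v5: (3,3) → rotate → (3.12300,2.87174) → ×s → (3.42280,3.14743) → (3.42,3.15)
v6: (-0.5,5) → rotate → (-0.29018,5.01655) → ×s → (-0.31804,5.49814) → (-0.32,5.50)
v7: (-5,1.5) → rotate → (-4.93280,1.70806) → ×s → (-5.40635,1.87204) → (-5.41,1.87)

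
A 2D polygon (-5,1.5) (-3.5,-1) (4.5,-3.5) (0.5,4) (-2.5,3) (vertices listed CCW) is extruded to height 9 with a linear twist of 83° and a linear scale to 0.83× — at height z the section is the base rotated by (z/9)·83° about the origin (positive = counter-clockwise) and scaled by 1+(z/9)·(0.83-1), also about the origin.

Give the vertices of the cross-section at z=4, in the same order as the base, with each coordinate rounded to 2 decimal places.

t = z/height = 4/9 = 0.444444
s = 1 + (scale-1)·z/height = 1 + (0.83-1)·4/9 = 0.924444
θ = twist·z/height = 83°·4/9 = 36.8889° = 0.643833 rad
cos θ = 0.799801, sin θ = 0.600265 (intermediates below are computed at full precision and shown rounded to 5 d.p.)
v1: (-5,1.5) → rotate → (-4.89940,-1.80162) → ×s → (-4.52923,-1.66550) → (-4.53,-1.67)
v2: (-3.5,-1) → rotate → (-2.19904,-2.90073) → ×s → (-2.03289,-2.68156) → (-2.03,-2.68)
v3: (4.5,-3.5) → rotate → (5.70003,-0.09811) → ×s → (5.26936,-0.09070) → (5.27,-0.09)
v4: (0.5,4) → rotate → (-2.00116,3.49934) → ×s → (-1.84996,3.23494) → (-1.85,3.23)
v5: (-2.5,3) → rotate → (-3.80030,0.89874) → ×s → (-3.51316,0.83084) → (-3.51,0.83)

Cross-section at z=4: (-4.53,-1.67) (-2.03,-2.68) (5.27,-0.09) (-1.85,3.23) (-3.51,0.83)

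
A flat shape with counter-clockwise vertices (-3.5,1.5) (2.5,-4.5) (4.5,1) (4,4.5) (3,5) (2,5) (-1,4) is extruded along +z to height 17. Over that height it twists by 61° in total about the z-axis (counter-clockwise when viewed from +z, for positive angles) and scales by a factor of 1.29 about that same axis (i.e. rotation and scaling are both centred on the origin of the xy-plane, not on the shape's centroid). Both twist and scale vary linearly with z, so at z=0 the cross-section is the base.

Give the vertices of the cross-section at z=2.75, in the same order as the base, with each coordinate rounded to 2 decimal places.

Cross-section at z=2.75: (-3.88,0.92) (3.39,-4.19) (4.46,1.84) (3.32,5.36) (2.20,5.70) (1.17,5.52) (-1.75,3.95)

t = z/height = 2.75/17 = 0.161765
s = 1 + (scale-1)·z/height = 1 + (1.29-1)·2.75/17 = 1.046912
θ = twist·z/height = 61°·2.75/17 = 9.8676° = 0.172223 rad
cos θ = 0.985206, sin θ = 0.171373 (intermediates below are computed at full precision and shown rounded to 5 d.p.)
v1: (-3.5,1.5) → rotate → (-3.70528,0.87800) → ×s → (-3.87910,0.91919) → (-3.88,0.92)
v2: (2.5,-4.5) → rotate → (3.23419,-4.00500) → ×s → (3.38592,-4.19288) → (3.39,-4.19)
v3: (4.5,1) → rotate → (4.26206,1.75638) → ×s → (4.46200,1.83878) → (4.46,1.84)
v4: (4,4.5) → rotate → (3.16965,5.11892) → ×s → (3.31834,5.35906) → (3.32,5.36)
v5: (3,5) → rotate → (2.09875,5.44015) → ×s → (2.19721,5.69536) → (2.20,5.70)
v6: (2,5) → rotate → (1.11355,5.26878) → ×s → (1.16579,5.51594) → (1.17,5.52)
v7: (-1,4) → rotate → (-1.67070,3.76945) → ×s → (-1.74907,3.94628) → (-1.75,3.95)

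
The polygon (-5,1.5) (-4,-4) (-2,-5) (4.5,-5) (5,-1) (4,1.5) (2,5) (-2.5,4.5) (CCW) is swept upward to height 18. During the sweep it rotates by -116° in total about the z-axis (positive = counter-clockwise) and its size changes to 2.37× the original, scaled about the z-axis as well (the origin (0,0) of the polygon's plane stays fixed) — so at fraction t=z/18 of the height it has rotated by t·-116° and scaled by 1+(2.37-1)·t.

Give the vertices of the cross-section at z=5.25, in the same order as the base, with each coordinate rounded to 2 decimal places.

Cross-section at z=5.25: (-4.64,5.64) (-7.77,-1.53) (-6.22,-4.25) (1.34,-9.32) (5.03,-5.06) (5.82,-1.37) (6.22,4.25) (0.60,7.18)

t = z/height = 5.25/18 = 0.291667
s = 1 + (scale-1)·z/height = 1 + (2.37-1)·5.25/18 = 1.399583
θ = twist·z/height = -116°·5.25/18 = -33.8333° = -0.590503 rad
cos θ = 0.830661, sin θ = -0.556779 (intermediates below are computed at full precision and shown rounded to 5 d.p.)
v1: (-5,1.5) → rotate → (-3.31813,4.02989) → ×s → (-4.64401,5.64016) → (-4.64,5.64)
v2: (-4,-4) → rotate → (-5.54976,-1.09553) → ×s → (-7.76735,-1.53328) → (-7.77,-1.53)
v3: (-2,-5) → rotate → (-4.44522,-3.03975) → ×s → (-6.22145,-4.25438) → (-6.22,-4.25)
v4: (4.5,-5) → rotate → (0.95408,-6.65881) → ×s → (1.33531,-9.31956) → (1.34,-9.32)
v5: (5,-1) → rotate → (3.59652,-3.61456) → ×s → (5.03364,-5.05887) → (5.03,-5.06)
v6: (4,1.5) → rotate → (4.15781,-0.98112) → ×s → (5.81920,-1.37317) → (5.82,-1.37)
v7: (2,5) → rotate → (4.44522,3.03975) → ×s → (6.22145,4.25438) → (6.22,4.25)
v8: (-2.5,4.5) → rotate → (0.42885,5.12992) → ×s → (0.60022,7.17975) → (0.60,7.18)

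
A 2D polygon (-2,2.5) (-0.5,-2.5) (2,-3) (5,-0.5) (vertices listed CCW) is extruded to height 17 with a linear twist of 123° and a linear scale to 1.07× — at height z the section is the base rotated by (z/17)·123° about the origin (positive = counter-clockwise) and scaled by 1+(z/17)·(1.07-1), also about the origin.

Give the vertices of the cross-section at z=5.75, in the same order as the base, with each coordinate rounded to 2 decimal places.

t = z/height = 5.75/17 = 0.338235
s = 1 + (scale-1)·z/height = 1 + (1.07-1)·5.75/17 = 1.023676
θ = twist·z/height = 123°·5.75/17 = 41.6029° = 0.726108 rad
cos θ = 0.747764, sin θ = 0.663965 (intermediates below are computed at full precision and shown rounded to 5 d.p.)
v1: (-2,2.5) → rotate → (-3.15544,0.54148) → ×s → (-3.23015,0.55430) → (-3.23,0.55)
v2: (-0.5,-2.5) → rotate → (1.28603,-2.20139) → ×s → (1.31648,-2.25351) → (1.32,-2.25)
v3: (2,-3) → rotate → (3.48742,-0.91536) → ×s → (3.56999,-0.93704) → (3.57,-0.94)
v4: (5,-0.5) → rotate → (4.07080,2.94594) → ×s → (4.16718,3.01569) → (4.17,3.02)

Cross-section at z=5.75: (-3.23,0.55) (1.32,-2.25) (3.57,-0.94) (4.17,3.02)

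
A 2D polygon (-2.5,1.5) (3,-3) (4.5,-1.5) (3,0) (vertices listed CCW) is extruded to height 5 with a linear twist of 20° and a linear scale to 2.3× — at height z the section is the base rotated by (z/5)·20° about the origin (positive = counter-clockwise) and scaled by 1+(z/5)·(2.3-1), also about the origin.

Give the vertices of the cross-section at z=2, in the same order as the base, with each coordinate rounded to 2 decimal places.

Cross-section at z=2: (-4.08,1.73) (5.15,-3.88) (7.09,-1.31) (4.52,0.63)

t = z/height = 2/5 = 0.4
s = 1 + (scale-1)·z/height = 1 + (2.3-1)·2/5 = 1.520000
θ = twist·z/height = 20°·2/5 = 8.0000° = 0.139626 rad
cos θ = 0.990268, sin θ = 0.139173 (intermediates below are computed at full precision and shown rounded to 5 d.p.)
v1: (-2.5,1.5) → rotate → (-2.68443,1.13747) → ×s → (-4.08033,1.72895) → (-4.08,1.73)
v2: (3,-3) → rotate → (3.38832,-2.55328) → ×s → (5.15025,-3.88099) → (5.15,-3.88)
v3: (4.5,-1.5) → rotate → (4.66497,-0.85912) → ×s → (7.09075,-1.30587) → (7.09,-1.31)
v4: (3,0) → rotate → (2.97080,0.41752) → ×s → (4.51562,0.63463) → (4.52,0.63)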